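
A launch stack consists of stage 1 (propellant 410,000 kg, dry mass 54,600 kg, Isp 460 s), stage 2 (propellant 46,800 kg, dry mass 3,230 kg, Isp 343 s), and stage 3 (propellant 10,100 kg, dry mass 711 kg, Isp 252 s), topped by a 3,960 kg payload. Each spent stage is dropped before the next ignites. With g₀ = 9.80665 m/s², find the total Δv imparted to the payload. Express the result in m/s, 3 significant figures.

Δv ≈ 13900 m/s

Ignition mass of stage 1 = 410,000+54,600 + 46,800+3,230 + 10,100+711 + 3,960 = 529,401 kg.
Stage 1: m₀ = 529,401 kg, m_f = 529,401 − 410,000 = 119,401 kg; Δv = 460×9.80665×ln(4.434) = 4511.1×1.4893 ≈ 6718 m/s.
Stage 2: m₀ = 64,801 kg, m_f = 64,801 − 46,800 = 18,001 kg; Δv = 343×9.80665×ln(3.6) = 3363.7×1.2809 ≈ 4309 m/s.
Stage 3: m₀ = 14,771 kg, m_f = 14,771 − 10,100 = 4,671 kg; Δv = 252×9.80665×ln(3.162) = 2471.3×1.1513 ≈ 2845 m/s.
Total Δv = 6718 + 4309 + 2845 = 13872 m/s.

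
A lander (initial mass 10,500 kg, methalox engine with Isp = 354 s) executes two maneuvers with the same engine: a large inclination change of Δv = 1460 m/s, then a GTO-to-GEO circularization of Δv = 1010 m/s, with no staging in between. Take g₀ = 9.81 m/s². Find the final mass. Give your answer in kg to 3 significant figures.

final mass ≈ 5160 kg

v_e = Isp · g₀ = 354 × 9.81 = 3472.7 m/s.
After the first burn: m = 10500 × exp(−1460/3472.7) = 10500 × 0.65677 = 6,896.09 kg.
After the second burn: m = 6,896.09 × exp(−1010/3472.7) = 6,896.09 × 0.74764 = 5,155.79 kg.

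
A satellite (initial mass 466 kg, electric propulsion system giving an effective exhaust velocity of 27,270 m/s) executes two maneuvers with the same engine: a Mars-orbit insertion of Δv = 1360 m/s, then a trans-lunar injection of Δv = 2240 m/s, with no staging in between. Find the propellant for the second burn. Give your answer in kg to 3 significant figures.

propellant for the second burn ≈ 35.0 kg

After the first burn: m = 466 × exp(−1360/27270.0) = 466 × 0.95135 = 443.329 kg.
After the second burn: m = 443.329 × exp(−2240/27270.0) = 443.329 × 0.92114 = 408.368 kg.
Second-burn propellant = 443.329 − 408.368 = 34.961 kg.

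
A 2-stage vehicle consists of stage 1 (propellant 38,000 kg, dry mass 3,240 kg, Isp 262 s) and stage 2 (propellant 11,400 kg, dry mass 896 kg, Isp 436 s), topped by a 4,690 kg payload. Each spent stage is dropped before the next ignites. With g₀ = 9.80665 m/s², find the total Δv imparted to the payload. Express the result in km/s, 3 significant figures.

Δv ≈ 7.47 km/s

Ignition mass of stage 1 = 38,000+3,240 + 11,400+896 + 4,690 = 58,226 kg.
Stage 1: m₀ = 58,226 kg, m_f = 58,226 − 38,000 = 20,226 kg; Δv = 262×9.80665×ln(2.879) = 2569.3×1.0574 ≈ 2717 m/s.
Stage 2: m₀ = 16,986 kg, m_f = 16,986 − 11,400 = 5,586 kg; Δv = 436×9.80665×ln(3.041) = 4275.7×1.1121 ≈ 4755 m/s.
Total Δv = 2717 + 4755 = 7472 m/s.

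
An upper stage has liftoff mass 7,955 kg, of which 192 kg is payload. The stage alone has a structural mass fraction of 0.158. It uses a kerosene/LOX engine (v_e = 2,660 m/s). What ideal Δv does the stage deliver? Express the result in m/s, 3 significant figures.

Stage wet mass = m₀ − payload = 7,955 − 192 = 7,763 kg.
Stage dry mass = ε × stage wet mass = 0.158 × 7,763 = 1,226.55 kg.
Burnout mass m_f = stage dry + payload = 1,226.55 + 192 = 1,418.55 kg.
Δv = v_e · ln(7,955/1,418.55) = 2660.0 × ln(5.608) = 2660.0 × 1.7242 ≈ 4586 m/s.

Δv ≈ 4590 m/s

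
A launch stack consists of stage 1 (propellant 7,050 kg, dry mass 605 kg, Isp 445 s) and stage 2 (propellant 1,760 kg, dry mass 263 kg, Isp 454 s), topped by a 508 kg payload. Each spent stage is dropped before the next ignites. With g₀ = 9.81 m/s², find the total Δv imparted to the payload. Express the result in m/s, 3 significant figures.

Δv ≈ 10400 m/s

Ignition mass of stage 1 = 7,050+605 + 1,760+263 + 508 = 10,186 kg.
Stage 1: m₀ = 10,186 kg, m_f = 10,186 − 7,050 = 3,136 kg; Δv = 445×9.81×ln(3.248) = 4365.4×1.1781 ≈ 5143 m/s.
Stage 2: m₀ = 2,531 kg, m_f = 2,531 − 1,760 = 771 kg; Δv = 454×9.81×ln(3.283) = 4453.7×1.1887 ≈ 5294 m/s.
Total Δv = 5143 + 5294 = 10437 m/s.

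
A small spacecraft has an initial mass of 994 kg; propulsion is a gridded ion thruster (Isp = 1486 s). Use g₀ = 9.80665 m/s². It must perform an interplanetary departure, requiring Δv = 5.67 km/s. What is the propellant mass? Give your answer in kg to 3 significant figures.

v_e = Isp · g₀ = 1486 × 9.80665 = 14572.7 m/s.
m₀/m_f = exp(Δv / v_e) = exp(5670 / 14572.7) = exp(0.3891) = 1.4756.
m_f = 994 / 1.4756 = 673.624 kg, so propellant = m₀ − m_f = 994 − 673.624 = 320.376 kg.

propellant mass ≈ 320 kg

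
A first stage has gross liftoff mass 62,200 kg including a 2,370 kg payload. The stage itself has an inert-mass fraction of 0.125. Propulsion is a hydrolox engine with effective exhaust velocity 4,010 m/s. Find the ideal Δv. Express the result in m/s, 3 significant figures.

Δv ≈ 7390 m/s

Stage wet mass = m₀ − payload = 62,200 − 2,370 = 59,830 kg.
Stage dry mass = ε × stage wet mass = 0.125 × 59,830 = 7,478.75 kg.
Burnout mass m_f = stage dry + payload = 7,478.75 + 2,370 = 9,848.75 kg.
Δv = v_e · ln(62,200/9,848.75) = 4010.0 × ln(6.316) = 4010.0 × 1.8430 ≈ 7390 m/s.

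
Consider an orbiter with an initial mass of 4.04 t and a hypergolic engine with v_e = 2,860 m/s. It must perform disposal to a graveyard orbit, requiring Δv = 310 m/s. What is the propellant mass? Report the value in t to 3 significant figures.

propellant mass ≈ 0.415 t

m₀/m_f = exp(Δv / v_e) = exp(310 / 2860.0) = exp(0.1084) = 1.1145.
m_f = 4.04 / 1.1145 = 3.62494 t, so propellant = m₀ − m_f = 4.04 − 3.62494 = 0.41506 t.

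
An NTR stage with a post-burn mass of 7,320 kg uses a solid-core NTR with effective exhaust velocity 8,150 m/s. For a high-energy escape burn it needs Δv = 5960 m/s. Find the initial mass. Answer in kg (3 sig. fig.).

initial mass ≈ 15200 kg

Rocket equation: m₀/m_f = exp(Δv / v_e) = exp(5960 / 8150.0) = exp(0.7313) = 2.0778.
m₀ = m_f × 2.0778 = 7,320 × 2.0778 = 15,209.5 kg.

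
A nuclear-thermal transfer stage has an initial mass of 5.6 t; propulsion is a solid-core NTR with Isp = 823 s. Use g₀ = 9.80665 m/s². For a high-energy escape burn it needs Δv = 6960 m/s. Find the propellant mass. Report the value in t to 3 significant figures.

propellant mass ≈ 3.24 t

v_e = Isp · g₀ = 823 × 9.80665 = 8070.9 m/s.
m₀/m_f = exp(Δv / v_e) = exp(6960 / 8070.9) = exp(0.8624) = 2.3687.
m_f = 5.6 / 2.3687 = 2.36417 t, so propellant = m₀ − m_f = 5.6 − 2.36417 = 3.23583 t.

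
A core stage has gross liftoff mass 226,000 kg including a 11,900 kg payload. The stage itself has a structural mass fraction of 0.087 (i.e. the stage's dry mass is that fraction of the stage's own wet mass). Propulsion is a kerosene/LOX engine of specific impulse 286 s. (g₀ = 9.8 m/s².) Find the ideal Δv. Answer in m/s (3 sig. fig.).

Δv ≈ 5610 m/s

Stage wet mass = m₀ − payload = 226,000 − 11,900 = 214,100 kg.
Stage dry mass = ε × stage wet mass = 0.087 × 214,100 = 18,626.7 kg.
Burnout mass m_f = stage dry + payload = 18,626.7 + 11,900 = 30,526.7 kg.
v_e = Isp · g₀ = 286 × 9.8 = 2802.8 m/s.
Rocket equation: Δv = v_e · ln(226,000/30,526.7) = 2802.8 × ln(7.403) = 2802.8 × 2.0019 ≈ 5611 m/s.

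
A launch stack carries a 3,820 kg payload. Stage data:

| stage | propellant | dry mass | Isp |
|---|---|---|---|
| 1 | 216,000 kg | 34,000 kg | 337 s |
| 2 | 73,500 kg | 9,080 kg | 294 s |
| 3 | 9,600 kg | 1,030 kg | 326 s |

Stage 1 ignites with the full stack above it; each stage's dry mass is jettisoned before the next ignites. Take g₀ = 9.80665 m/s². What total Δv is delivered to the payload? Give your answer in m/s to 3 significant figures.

Ignition mass of stage 1 = 216,000+34,000 + 73,500+9,080 + 9,600+1,030 + 3,820 = 347,030 kg.
Stage 1: m₀ = 347,030 kg, m_f = 347,030 − 216,000 = 131,030 kg; Δv = 337×9.80665×ln(2.648) = 3304.8×0.9740 ≈ 3219 m/s.
Stage 2: m₀ = 97,030 kg, m_f = 97,030 − 73,500 = 23,530 kg; Δv = 294×9.80665×ln(4.124) = 2883.2×1.4167 ≈ 4085 m/s.
Stage 3: m₀ = 14,450 kg, m_f = 14,450 − 9,600 = 4,850 kg; Δv = 326×9.80665×ln(2.979) = 3197.0×1.0917 ≈ 3490 m/s.
Total Δv = 3219 + 4085 + 3490 = 10794 m/s.

Δv ≈ 10800 m/s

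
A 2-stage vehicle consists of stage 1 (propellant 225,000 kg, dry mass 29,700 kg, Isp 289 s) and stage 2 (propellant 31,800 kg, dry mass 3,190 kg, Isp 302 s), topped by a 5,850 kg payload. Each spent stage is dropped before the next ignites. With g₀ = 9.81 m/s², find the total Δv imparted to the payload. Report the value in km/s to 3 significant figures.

Ignition mass of stage 1 = 225,000+29,700 + 31,800+3,190 + 5,850 = 295,540 kg.
Stage 1: m₀ = 295,540 kg, m_f = 295,540 − 225,000 = 70,540 kg; Δv = 289×9.81×ln(4.19) = 2835.1×1.4326 ≈ 4062 m/s.
Stage 2: m₀ = 40,840 kg, m_f = 40,840 − 31,800 = 9,040 kg; Δv = 302×9.81×ln(4.518) = 2962.6×1.5080 ≈ 4468 m/s.
Total Δv = 4062 + 4468 = 8530 m/s.

Δv ≈ 8.53 km/s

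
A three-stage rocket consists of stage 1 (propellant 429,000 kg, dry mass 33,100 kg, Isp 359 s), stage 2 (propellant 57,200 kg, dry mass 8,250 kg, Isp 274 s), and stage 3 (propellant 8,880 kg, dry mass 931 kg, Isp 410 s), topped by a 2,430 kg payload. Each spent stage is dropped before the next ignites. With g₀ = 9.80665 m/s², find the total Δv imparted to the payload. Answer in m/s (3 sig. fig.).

Δv ≈ 14400 m/s

Ignition mass of stage 1 = 429,000+33,100 + 57,200+8,250 + 8,880+931 + 2,430 = 539,791 kg.
Stage 1: m₀ = 539,791 kg, m_f = 539,791 − 429,000 = 110,791 kg; Δv = 359×9.80665×ln(4.872) = 3520.6×1.5835 ≈ 5575 m/s.
Stage 2: m₀ = 77,691 kg, m_f = 77,691 − 57,200 = 20,491 kg; Δv = 274×9.80665×ln(3.791) = 2687.0×1.3328 ≈ 3581 m/s.
Stage 3: m₀ = 12,241 kg, m_f = 12,241 − 8,880 = 3,361 kg; Δv = 410×9.80665×ln(3.642) = 4020.7×1.2926 ≈ 5197 m/s.
Total Δv = 5575 + 3581 + 5197 = 14353 m/s.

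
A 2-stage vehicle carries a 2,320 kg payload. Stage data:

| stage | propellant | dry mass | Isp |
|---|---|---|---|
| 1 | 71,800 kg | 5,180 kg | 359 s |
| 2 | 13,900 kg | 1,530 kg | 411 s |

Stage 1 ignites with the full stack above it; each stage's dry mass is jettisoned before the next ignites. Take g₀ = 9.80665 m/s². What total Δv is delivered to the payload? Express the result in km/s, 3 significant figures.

Ignition mass of stage 1 = 71,800+5,180 + 13,900+1,530 + 2,320 = 94,730 kg.
Stage 1: m₀ = 94,730 kg, m_f = 94,730 − 71,800 = 22,930 kg; Δv = 359×9.80665×ln(4.131) = 3520.6×1.4186 ≈ 4994 m/s.
Stage 2: m₀ = 17,750 kg, m_f = 17,750 − 13,900 = 3,850 kg; Δv = 411×9.80665×ln(4.61) = 4030.5×1.5283 ≈ 6160 m/s.
Total Δv = 4994 + 6160 = 11154 m/s.

Δv ≈ 11.2 km/s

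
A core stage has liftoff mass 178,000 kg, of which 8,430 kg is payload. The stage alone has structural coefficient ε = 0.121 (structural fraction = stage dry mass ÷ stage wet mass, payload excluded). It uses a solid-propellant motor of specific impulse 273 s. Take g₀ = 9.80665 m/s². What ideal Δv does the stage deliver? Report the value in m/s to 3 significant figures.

Δv ≈ 4860 m/s

Stage wet mass = m₀ − payload = 178,000 − 8,430 = 169,570 kg.
Stage dry mass = ε × stage wet mass = 0.121 × 169,570 = 20,518 kg.
Burnout mass m_f = stage dry + payload = 20,518 + 8,430 = 28,948 kg.
v_e = Isp · g₀ = 273 × 9.80665 = 2677.2 m/s.
Rocket equation: Δv = v_e · ln(178,000/28,948) = 2677.2 × ln(6.149) = 2677.2 × 1.8163 ≈ 4863 m/s.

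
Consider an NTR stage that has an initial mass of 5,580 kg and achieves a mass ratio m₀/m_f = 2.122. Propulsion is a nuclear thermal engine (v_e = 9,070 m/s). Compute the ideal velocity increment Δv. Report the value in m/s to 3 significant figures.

Δv ≈ 6820 m/s

Δv = v_e · ln(2.122) = 9070.0 × 0.7524 ≈ 6823.9 m/s.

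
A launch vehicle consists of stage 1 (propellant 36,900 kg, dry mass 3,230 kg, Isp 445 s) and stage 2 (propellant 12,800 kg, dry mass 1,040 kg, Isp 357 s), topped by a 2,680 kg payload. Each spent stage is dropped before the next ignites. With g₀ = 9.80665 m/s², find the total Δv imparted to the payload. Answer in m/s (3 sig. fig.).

Δv ≈ 9820 m/s

Ignition mass of stage 1 = 36,900+3,230 + 12,800+1,040 + 2,680 = 56,650 kg.
Stage 1: m₀ = 56,650 kg, m_f = 56,650 − 36,900 = 19,750 kg; Δv = 445×9.80665×ln(2.868) = 4364.0×1.0537 ≈ 4598 m/s.
Stage 2: m₀ = 16,520 kg, m_f = 16,520 − 12,800 = 3,720 kg; Δv = 357×9.80665×ln(4.441) = 3501.0×1.4908 ≈ 5219 m/s.
Total Δv = 4598 + 5219 = 9817 m/s.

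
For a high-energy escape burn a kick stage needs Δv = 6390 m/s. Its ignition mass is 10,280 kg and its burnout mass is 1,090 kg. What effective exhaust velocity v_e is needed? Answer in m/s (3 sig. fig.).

v_e ≈ 2850 m/s

ln(m₀/m_f) = ln(10280/1090) = ln(9.431) = 2.2440.
v_e = Δv / ln(m₀/m_f) = 6390 / 2.2440 = 2847.6 m/s.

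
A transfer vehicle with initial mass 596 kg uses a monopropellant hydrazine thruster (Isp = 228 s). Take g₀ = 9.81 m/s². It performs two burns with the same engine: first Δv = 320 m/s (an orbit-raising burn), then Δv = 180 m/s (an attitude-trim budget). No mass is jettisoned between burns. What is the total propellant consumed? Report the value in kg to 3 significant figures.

total propellant consumed ≈ 119 kg

v_e = Isp · g₀ = 228 × 9.81 = 2236.7 m/s.
After the first burn: m = 596 × exp(−320/2236.7) = 596 × 0.86669 = 516.547 kg.
After the second burn: m = 516.547 × exp(−180/2236.7) = 516.547 × 0.92268 = 476.608 kg.
Total propellant = m₀ − m_final = 596 − 476.608 = 119.392 kg.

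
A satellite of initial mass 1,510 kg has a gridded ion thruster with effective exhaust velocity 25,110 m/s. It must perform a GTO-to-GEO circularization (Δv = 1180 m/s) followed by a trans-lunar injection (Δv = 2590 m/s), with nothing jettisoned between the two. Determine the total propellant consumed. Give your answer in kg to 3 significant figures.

total propellant consumed ≈ 211 kg

After the first burn: m = 1510 × exp(−1180/25110.0) = 1510 × 0.95409 = 1,440.68 kg.
After the second burn: m = 1,440.68 × exp(−2590/25110.0) = 1,440.68 × 0.90200 = 1,299.49 kg.
Total propellant = m₀ − m_final = 1510 − 1,299.49 = 210.51 kg.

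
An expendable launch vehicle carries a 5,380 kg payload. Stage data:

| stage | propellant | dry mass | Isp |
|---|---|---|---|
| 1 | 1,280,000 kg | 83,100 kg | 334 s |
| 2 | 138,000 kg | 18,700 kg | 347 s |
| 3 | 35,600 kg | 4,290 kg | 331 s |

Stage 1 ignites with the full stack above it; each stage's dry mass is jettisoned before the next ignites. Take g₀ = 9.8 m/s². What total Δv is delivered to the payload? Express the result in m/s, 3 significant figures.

Ignition mass of stage 1 = 1,280,000+83,100 + 138,000+18,700 + 35,600+4,290 + 5,380 = 1,565,070 kg.
Stage 1: m₀ = 1,565,070 kg, m_f = 1,565,070 − 1,280,000 = 285,070 kg; Δv = 334×9.8×ln(5.49) = 3273.2×1.7030 ≈ 5574 m/s.
Stage 2: m₀ = 201,970 kg, m_f = 201,970 − 138,000 = 63,970 kg; Δv = 347×9.8×ln(3.157) = 3400.6×1.1497 ≈ 3910 m/s.
Stage 3: m₀ = 45,270 kg, m_f = 45,270 − 35,600 = 9,670 kg; Δv = 331×9.8×ln(4.681) = 3243.8×1.5436 ≈ 5007 m/s.
Total Δv = 5574 + 3910 + 5007 = 14491 m/s.

Δv ≈ 14500 m/s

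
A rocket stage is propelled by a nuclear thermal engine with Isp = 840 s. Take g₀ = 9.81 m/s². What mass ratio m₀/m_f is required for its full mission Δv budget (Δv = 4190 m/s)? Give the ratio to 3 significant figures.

mass ratio ≈ 1.66

v_e = Isp · g₀ = 840 × 9.81 = 8240.4 m/s.
Using Δv = v_e ln(m₀/m_f): m₀/m_f = exp(Δv / v_e) = exp(4190 / 8240.4) = exp(0.5085) = 1.6627.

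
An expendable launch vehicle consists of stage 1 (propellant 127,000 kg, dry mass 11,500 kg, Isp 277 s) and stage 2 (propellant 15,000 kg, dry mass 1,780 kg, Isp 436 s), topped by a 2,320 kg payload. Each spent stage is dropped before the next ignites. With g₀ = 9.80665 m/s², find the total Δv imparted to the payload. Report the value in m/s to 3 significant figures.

Ignition mass of stage 1 = 127,000+11,500 + 15,000+1,780 + 2,320 = 157,600 kg.
Stage 1: m₀ = 157,600 kg, m_f = 157,600 − 127,000 = 30,600 kg; Δv = 277×9.80665×ln(5.15) = 2716.4×1.6391 ≈ 4452 m/s.
Stage 2: m₀ = 19,100 kg, m_f = 19,100 − 15,000 = 4,100 kg; Δv = 436×9.80665×ln(4.659) = 4275.7×1.5387 ≈ 6579 m/s.
Total Δv = 4452 + 6579 = 11031 m/s.

Δv ≈ 11000 m/s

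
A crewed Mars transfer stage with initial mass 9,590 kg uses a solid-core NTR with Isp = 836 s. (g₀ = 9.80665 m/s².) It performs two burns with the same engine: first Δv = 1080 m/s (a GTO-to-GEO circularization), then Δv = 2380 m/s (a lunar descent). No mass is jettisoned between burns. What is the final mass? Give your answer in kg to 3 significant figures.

v_e = Isp · g₀ = 836 × 9.80665 = 8198.4 m/s.
After the first burn: m = 9590 × exp(−1080/8198.4) = 9590 × 0.87657 = 8,406.31 kg.
After the second burn: m = 8,406.31 × exp(−2380/8198.4) = 8,406.31 × 0.74804 = 6,288.26 kg.

final mass ≈ 6290 kg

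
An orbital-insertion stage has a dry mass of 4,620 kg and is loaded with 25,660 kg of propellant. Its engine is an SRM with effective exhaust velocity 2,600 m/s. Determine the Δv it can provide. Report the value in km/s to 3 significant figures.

Δv ≈ 4.89 km/s

m₀ = m_dry + m_prop = 4,620 + 25,660 = 30,280 kg.
Rocket equation: Δv = v_e · ln(m₀/m_f) = 2600.0 × ln(6.554) = 2600.0 × 1.8801 ≈ 4888.2 m/s.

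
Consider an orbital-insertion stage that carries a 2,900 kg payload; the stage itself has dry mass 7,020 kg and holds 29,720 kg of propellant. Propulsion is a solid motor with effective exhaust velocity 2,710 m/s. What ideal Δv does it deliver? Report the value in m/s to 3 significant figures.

Δv ≈ 3750 m/s

m₀ = payload + dry + propellant = 2,900 + 7,020 + 29,720 = 39,640 kg.
m_f = payload + dry = 2,900 + 7,020 = 9,920 kg.
By the Tsiolkovsky rocket equation, Δv = v_e · ln(m₀/m_f) = 2710.0 × ln(3.996) = 2710.0 × 1.3853 ≈ 3754.1 m/s.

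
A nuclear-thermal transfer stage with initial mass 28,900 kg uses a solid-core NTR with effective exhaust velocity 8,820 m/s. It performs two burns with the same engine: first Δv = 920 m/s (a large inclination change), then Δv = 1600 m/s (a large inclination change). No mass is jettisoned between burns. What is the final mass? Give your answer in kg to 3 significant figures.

final mass ≈ 21700 kg

After the first burn: m = 28900 × exp(−920/8820.0) = 28900 × 0.90095 = 26,037.5 kg.
After the second burn: m = 26,037.5 × exp(−1600/8820.0) = 26,037.5 × 0.83410 = 21,717.9 kg.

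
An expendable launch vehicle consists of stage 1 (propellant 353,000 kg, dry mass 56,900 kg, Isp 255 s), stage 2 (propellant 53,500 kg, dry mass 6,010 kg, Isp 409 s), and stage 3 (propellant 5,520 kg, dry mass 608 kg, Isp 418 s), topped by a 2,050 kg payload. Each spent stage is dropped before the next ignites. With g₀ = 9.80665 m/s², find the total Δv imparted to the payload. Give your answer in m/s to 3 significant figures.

Δv ≈ 14200 m/s

Ignition mass of stage 1 = 353,000+56,900 + 53,500+6,010 + 5,520+608 + 2,050 = 477,588 kg.
Stage 1: m₀ = 477,588 kg, m_f = 477,588 − 353,000 = 124,588 kg; Δv = 255×9.80665×ln(3.833) = 2500.7×1.3437 ≈ 3360 m/s.
Stage 2: m₀ = 67,688 kg, m_f = 67,688 − 53,500 = 14,188 kg; Δv = 409×9.80665×ln(4.771) = 4010.9×1.5625 ≈ 6267 m/s.
Stage 3: m₀ = 8,178 kg, m_f = 8,178 − 5,520 = 2,658 kg; Δv = 418×9.80665×ln(3.077) = 4099.2×1.1239 ≈ 4607 m/s.
Total Δv = 3360 + 6267 + 4607 = 14234 m/s.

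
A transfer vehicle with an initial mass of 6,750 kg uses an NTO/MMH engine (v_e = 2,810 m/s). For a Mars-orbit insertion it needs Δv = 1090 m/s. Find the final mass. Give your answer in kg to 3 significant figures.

By the Tsiolkovsky rocket equation, m₀/m_f = exp(Δv / v_e) = exp(1090 / 2810.0) = exp(0.3879) = 1.4739.
m_f = m₀ / 1.4739 = 6,750 / 1.4739 = 4,579.69 kg.

final mass ≈ 4580 kg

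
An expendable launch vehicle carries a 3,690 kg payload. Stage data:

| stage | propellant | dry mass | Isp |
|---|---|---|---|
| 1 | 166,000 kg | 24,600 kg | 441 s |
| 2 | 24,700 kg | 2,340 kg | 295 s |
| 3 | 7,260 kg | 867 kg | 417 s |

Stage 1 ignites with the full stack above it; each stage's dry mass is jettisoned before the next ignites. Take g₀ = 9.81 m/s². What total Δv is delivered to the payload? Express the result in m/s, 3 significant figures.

Ignition mass of stage 1 = 166,000+24,600 + 24,700+2,340 + 7,260+867 + 3,690 = 229,457 kg.
Stage 1: m₀ = 229,457 kg, m_f = 229,457 − 166,000 = 63,457 kg; Δv = 441×9.81×ln(3.616) = 4326.2×1.2854 ≈ 5561 m/s.
Stage 2: m₀ = 38,857 kg, m_f = 38,857 − 24,700 = 14,157 kg; Δv = 295×9.81×ln(2.745) = 2894.0×1.0097 ≈ 2922 m/s.
Stage 3: m₀ = 11,817 kg, m_f = 11,817 − 7,260 = 4,557 kg; Δv = 417×9.81×ln(2.593) = 4090.8×0.9529 ≈ 3898 m/s.
Total Δv = 5561 + 2922 + 3898 = 12381 m/s.

Δv ≈ 12400 m/s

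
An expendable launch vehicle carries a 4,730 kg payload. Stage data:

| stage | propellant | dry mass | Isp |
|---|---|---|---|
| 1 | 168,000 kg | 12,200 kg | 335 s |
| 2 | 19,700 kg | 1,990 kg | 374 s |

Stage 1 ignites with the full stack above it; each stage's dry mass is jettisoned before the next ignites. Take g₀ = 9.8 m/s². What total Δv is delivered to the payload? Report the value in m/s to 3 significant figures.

Ignition mass of stage 1 = 168,000+12,200 + 19,700+1,990 + 4,730 = 206,620 kg.
Stage 1: m₀ = 206,620 kg, m_f = 206,620 − 168,000 = 38,620 kg; Δv = 335×9.8×ln(5.35) = 3283.0×1.6771 ≈ 5506 m/s.
Stage 2: m₀ = 26,420 kg, m_f = 26,420 − 19,700 = 6,720 kg; Δv = 374×9.8×ln(3.932) = 3665.2×1.3690 ≈ 5018 m/s.
Total Δv = 5506 + 5018 = 10524 m/s.

Δv ≈ 10500 m/s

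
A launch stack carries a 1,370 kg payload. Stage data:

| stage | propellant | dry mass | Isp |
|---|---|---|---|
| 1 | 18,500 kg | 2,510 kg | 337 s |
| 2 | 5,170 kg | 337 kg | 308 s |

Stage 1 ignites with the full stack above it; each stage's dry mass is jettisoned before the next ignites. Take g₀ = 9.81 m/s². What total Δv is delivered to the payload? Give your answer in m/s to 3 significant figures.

Δv ≈ 7810 m/s

Ignition mass of stage 1 = 18,500+2,510 + 5,170+337 + 1,370 = 27,887 kg.
Stage 1: m₀ = 27,887 kg, m_f = 27,887 − 18,500 = 9,387 kg; Δv = 337×9.81×ln(2.971) = 3306.0×1.0888 ≈ 3600 m/s.
Stage 2: m₀ = 6,877 kg, m_f = 6,877 − 5,170 = 1,707 kg; Δv = 308×9.81×ln(4.029) = 3021.5×1.3934 ≈ 4210 m/s.
Total Δv = 3600 + 4210 = 7810 m/s.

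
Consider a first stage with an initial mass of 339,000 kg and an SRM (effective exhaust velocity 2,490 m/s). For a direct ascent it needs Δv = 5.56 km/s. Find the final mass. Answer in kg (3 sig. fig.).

final mass ≈ 36300 kg

From the ideal rocket equation, m₀/m_f = exp(Δv / v_e) = exp(5560 / 2490.0) = exp(2.2329) = 9.3272.
m_f = m₀ / 9.3272 = 339,000 / 9.3272 = 36,345.3 kg.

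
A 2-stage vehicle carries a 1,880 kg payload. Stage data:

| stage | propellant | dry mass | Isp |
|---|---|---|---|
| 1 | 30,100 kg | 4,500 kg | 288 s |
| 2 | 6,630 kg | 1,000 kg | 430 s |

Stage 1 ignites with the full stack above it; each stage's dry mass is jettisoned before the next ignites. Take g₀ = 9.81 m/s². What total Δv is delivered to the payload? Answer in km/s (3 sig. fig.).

Ignition mass of stage 1 = 30,100+4,500 + 6,630+1,000 + 1,880 = 44,110 kg.
Stage 1: m₀ = 44,110 kg, m_f = 44,110 − 30,100 = 14,010 kg; Δv = 288×9.81×ln(3.148) = 2825.3×1.1469 ≈ 3240 m/s.
Stage 2: m₀ = 9,510 kg, m_f = 9,510 − 6,630 = 2,880 kg; Δv = 430×9.81×ln(3.302) = 4218.3×1.1946 ≈ 5039 m/s.
Total Δv = 3240 + 5039 = 8279 m/s.

Δv ≈ 8.28 km/s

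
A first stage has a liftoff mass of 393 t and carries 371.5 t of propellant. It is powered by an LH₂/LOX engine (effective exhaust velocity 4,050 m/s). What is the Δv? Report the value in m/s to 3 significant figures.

Δv ≈ 11800 m/s

m_f = m₀ − m_prop = 393 − 371.5 = 21.5 t.
From the ideal rocket equation, Δv = v_e · ln(m₀/m_f) = 4050.0 × ln(18.28) = 4050.0 × 2.9058 ≈ 11768.3 m/s.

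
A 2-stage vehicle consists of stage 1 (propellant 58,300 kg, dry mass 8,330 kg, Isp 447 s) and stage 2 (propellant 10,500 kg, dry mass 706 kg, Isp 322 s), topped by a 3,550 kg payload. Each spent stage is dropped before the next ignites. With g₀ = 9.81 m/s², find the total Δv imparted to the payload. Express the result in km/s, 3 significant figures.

Δv ≈ 9.45 km/s

Ignition mass of stage 1 = 58,300+8,330 + 10,500+706 + 3,550 = 81,386 kg.
Stage 1: m₀ = 81,386 kg, m_f = 81,386 − 58,300 = 23,086 kg; Δv = 447×9.81×ln(3.525) = 4385.1×1.2600 ≈ 5525 m/s.
Stage 2: m₀ = 14,756 kg, m_f = 14,756 − 10,500 = 4,256 kg; Δv = 322×9.81×ln(3.467) = 3158.8×1.2433 ≈ 3927 m/s.
Total Δv = 5525 + 3927 = 9452 m/s.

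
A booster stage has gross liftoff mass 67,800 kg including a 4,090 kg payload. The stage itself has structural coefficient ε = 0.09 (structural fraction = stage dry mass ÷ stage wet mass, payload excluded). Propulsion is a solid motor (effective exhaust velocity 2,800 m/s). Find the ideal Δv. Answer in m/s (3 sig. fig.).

Stage wet mass = m₀ − payload = 67,800 − 4,090 = 63,710 kg.
Stage dry mass = ε × stage wet mass = 0.09 × 63,710 = 5,733.9 kg.
Burnout mass m_f = stage dry + payload = 5,733.9 + 4,090 = 9,823.9 kg.
Using Δv = v_e ln(m₀/m_f): Δv = v_e · ln(67,800/9,823.9) = 2800.0 × ln(6.902) = 2800.0 × 1.9317 ≈ 5409 m/s.

Δv ≈ 5410 m/s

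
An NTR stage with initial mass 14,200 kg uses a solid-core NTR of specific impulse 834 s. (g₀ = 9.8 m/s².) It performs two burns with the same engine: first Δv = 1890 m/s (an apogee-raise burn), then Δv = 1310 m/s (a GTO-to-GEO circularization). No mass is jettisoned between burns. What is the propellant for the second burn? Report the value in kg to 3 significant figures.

v_e = Isp · g₀ = 834 × 9.8 = 8173.2 m/s.
After the first burn: m = 14200 × exp(−1890/8173.2) = 14200 × 0.79355 = 11,268.4 kg.
After the second burn: m = 11,268.4 × exp(−1310/8173.2) = 11,268.4 × 0.85191 = 9,599.66 kg.
Second-burn propellant = 11,268.4 − 9,599.66 = 1,668.74 kg.

propellant for the second burn ≈ 1670 kg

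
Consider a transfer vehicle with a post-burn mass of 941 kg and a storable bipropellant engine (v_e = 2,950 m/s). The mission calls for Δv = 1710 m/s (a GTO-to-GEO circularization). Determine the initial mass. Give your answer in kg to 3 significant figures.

initial mass ≈ 1680 kg

m₀/m_f = exp(Δv / v_e) = exp(1710 / 2950.0) = exp(0.5797) = 1.7854.
m₀ = m_f × 1.7854 = 941 × 1.7854 = 1,680.06 kg.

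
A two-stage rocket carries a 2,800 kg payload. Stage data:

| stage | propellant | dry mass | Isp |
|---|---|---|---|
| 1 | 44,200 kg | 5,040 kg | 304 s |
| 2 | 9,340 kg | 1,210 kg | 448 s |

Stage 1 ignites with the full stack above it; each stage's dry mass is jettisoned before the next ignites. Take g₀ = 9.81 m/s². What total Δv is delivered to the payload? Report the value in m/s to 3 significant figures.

Ignition mass of stage 1 = 44,200+5,040 + 9,340+1,210 + 2,800 = 62,590 kg.
Stage 1: m₀ = 62,590 kg, m_f = 62,590 − 44,200 = 18,390 kg; Δv = 304×9.81×ln(3.403) = 2982.2×1.2248 ≈ 3653 m/s.
Stage 2: m₀ = 13,350 kg, m_f = 13,350 − 9,340 = 4,010 kg; Δv = 448×9.81×ln(3.329) = 4394.9×1.2027 ≈ 5286 m/s.
Total Δv = 3653 + 5286 = 8939 m/s.

Δv ≈ 8940 m/s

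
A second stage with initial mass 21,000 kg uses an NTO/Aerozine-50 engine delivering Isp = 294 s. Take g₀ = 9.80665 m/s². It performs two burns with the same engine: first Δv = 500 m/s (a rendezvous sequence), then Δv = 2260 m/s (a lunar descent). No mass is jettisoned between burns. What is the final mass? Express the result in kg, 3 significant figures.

v_e = Isp · g₀ = 294 × 9.80665 = 2883.2 m/s.
After the first burn: m = 21000 × exp(−500/2883.2) = 21000 × 0.84078 = 17,656.4 kg.
After the second burn: m = 17,656.4 × exp(−2260/2883.2) = 17,656.4 × 0.45664 = 8,062.62 kg.

final mass ≈ 8060 kg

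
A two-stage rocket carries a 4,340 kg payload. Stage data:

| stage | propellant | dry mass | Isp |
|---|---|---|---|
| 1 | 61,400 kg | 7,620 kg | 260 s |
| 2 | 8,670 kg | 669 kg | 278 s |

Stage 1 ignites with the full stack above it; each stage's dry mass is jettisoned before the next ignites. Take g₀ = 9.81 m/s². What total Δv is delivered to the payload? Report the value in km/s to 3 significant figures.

Δv ≈ 6.20 km/s

Ignition mass of stage 1 = 61,400+7,620 + 8,670+669 + 4,340 = 82,699 kg.
Stage 1: m₀ = 82,699 kg, m_f = 82,699 − 61,400 = 21,299 kg; Δv = 260×9.81×ln(3.883) = 2550.6×1.3565 ≈ 3460 m/s.
Stage 2: m₀ = 13,679 kg, m_f = 13,679 − 8,670 = 5,009 kg; Δv = 278×9.81×ln(2.731) = 2727.2×1.0046 ≈ 2740 m/s.
Total Δv = 3460 + 2740 = 6200 m/s.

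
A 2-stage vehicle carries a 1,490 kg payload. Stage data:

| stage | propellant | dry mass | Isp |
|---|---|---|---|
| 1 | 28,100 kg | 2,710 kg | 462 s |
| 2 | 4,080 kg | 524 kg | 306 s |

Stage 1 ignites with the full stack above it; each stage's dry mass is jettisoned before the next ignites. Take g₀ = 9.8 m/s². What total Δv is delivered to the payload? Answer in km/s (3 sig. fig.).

Δv ≈ 9.81 km/s

Ignition mass of stage 1 = 28,100+2,710 + 4,080+524 + 1,490 = 36,904 kg.
Stage 1: m₀ = 36,904 kg, m_f = 36,904 − 28,100 = 8,804 kg; Δv = 462×9.8×ln(4.192) = 4527.6×1.4331 ≈ 6489 m/s.
Stage 2: m₀ = 6,094 kg, m_f = 6,094 − 4,080 = 2,014 kg; Δv = 306×9.8×ln(3.026) = 2998.8×1.1072 ≈ 3320 m/s.
Total Δv = 6489 + 3320 = 9809 m/s.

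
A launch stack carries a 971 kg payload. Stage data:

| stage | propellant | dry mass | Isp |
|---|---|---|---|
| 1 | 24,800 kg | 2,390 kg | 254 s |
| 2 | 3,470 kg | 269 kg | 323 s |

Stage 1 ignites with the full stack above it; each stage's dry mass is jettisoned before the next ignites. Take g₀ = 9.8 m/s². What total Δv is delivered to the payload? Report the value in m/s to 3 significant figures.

Δv ≈ 7960 m/s

Ignition mass of stage 1 = 24,800+2,390 + 3,470+269 + 971 = 31,900 kg.
Stage 1: m₀ = 31,900 kg, m_f = 31,900 − 24,800 = 7,100 kg; Δv = 254×9.8×ln(4.493) = 2489.2×1.5025 ≈ 3740 m/s.
Stage 2: m₀ = 4,710 kg, m_f = 4,710 − 3,470 = 1,240 kg; Δv = 323×9.8×ln(3.798) = 3165.4×1.3346 ≈ 4224 m/s.
Total Δv = 3740 + 4224 = 7964 m/s.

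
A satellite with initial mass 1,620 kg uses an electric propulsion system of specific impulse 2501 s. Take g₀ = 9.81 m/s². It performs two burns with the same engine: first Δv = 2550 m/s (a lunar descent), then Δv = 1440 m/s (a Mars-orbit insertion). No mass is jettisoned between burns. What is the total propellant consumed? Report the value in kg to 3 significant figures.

total propellant consumed ≈ 243 kg

v_e = Isp · g₀ = 2501 × 9.81 = 24534.8 m/s.
After the first burn: m = 1620 × exp(−2550/24534.8) = 1620 × 0.90128 = 1,460.07 kg.
After the second burn: m = 1,460.07 × exp(−1440/24534.8) = 1,460.07 × 0.94300 = 1,376.85 kg.
Total propellant = m₀ − m_final = 1620 − 1,376.85 = 243.15 kg.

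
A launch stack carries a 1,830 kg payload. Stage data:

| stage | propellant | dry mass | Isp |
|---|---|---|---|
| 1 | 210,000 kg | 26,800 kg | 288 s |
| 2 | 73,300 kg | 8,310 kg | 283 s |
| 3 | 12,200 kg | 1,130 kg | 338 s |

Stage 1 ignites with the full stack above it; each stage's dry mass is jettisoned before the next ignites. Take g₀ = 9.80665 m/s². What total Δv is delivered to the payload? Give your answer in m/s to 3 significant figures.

Ignition mass of stage 1 = 210,000+26,800 + 73,300+8,310 + 12,200+1,130 + 1,830 = 333,570 kg.
Stage 1: m₀ = 333,570 kg, m_f = 333,570 − 210,000 = 123,570 kg; Δv = 288×9.80665×ln(2.699) = 2824.3×0.9930 ≈ 2805 m/s.
Stage 2: m₀ = 96,770 kg, m_f = 96,770 − 73,300 = 23,470 kg; Δv = 283×9.80665×ln(4.123) = 2775.3×1.4166 ≈ 3932 m/s.
Stage 3: m₀ = 15,160 kg, m_f = 15,160 − 12,200 = 2,960 kg; Δv = 338×9.80665×ln(5.122) = 3314.6×1.6335 ≈ 5414 m/s.
Total Δv = 2805 + 3932 + 5414 = 12151 m/s.

Δv ≈ 12200 m/s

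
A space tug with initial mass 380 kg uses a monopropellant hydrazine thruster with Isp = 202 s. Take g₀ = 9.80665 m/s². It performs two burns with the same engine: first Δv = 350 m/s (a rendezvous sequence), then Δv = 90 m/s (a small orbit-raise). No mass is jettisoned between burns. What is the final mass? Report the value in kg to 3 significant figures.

final mass ≈ 304 kg

v_e = Isp · g₀ = 202 × 9.80665 = 1980.9 m/s.
After the first burn: m = 380 × exp(−350/1980.9) = 380 × 0.83804 = 318.455 kg.
After the second burn: m = 318.455 × exp(−90/1980.9) = 318.455 × 0.95558 = 304.309 kg.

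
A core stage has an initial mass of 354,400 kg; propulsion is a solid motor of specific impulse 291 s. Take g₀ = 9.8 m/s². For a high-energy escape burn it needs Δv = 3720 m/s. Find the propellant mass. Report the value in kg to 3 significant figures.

propellant mass ≈ 258000 kg

v_e = Isp · g₀ = 291 × 9.8 = 2851.8 m/s.
Using Δv = v_e ln(m₀/m_f): m₀/m_f = exp(Δv / v_e) = exp(3720 / 2851.8) = exp(1.3044) = 3.6856.
m_f = 354,400 / 3.6856 = 96,158 kg, so propellant = m₀ − m_f = 354,400 − 96,158 = 258,242 kg.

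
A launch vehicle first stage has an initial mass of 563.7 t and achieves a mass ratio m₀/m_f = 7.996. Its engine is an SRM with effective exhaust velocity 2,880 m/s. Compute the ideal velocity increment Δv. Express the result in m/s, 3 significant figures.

Δv = v_e · ln(7.996) = 2880.0 × 2.0789 ≈ 5987.4 m/s.

Δv ≈ 5990 m/s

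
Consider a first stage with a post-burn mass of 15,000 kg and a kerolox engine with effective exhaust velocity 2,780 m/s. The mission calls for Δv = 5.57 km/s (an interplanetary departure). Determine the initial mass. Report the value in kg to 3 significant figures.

initial mass ≈ 111000 kg

Rocket equation: m₀/m_f = exp(Δv / v_e) = exp(5570 / 2780.0) = exp(2.0036) = 7.4157.
m₀ = m_f × 7.4157 = 15,000 × 7.4157 = 111,236 kg.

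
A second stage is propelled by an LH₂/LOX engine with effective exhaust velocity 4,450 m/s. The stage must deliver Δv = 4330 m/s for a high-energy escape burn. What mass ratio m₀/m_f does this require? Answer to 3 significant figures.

m₀/m_f = exp(Δv / v_e) = exp(4330 / 4450.0) = exp(0.9730) = 2.6460.

mass ratio ≈ 2.65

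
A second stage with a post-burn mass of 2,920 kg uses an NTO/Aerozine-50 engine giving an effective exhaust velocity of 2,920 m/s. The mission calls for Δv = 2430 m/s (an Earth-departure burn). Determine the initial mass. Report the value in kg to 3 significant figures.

initial mass ≈ 6710 kg

From the ideal rocket equation, m₀/m_f = exp(Δv / v_e) = exp(2430 / 2920.0) = exp(0.8322) = 2.2984.
m₀ = m_f × 2.2984 = 2,920 × 2.2984 = 6,711.33 kg.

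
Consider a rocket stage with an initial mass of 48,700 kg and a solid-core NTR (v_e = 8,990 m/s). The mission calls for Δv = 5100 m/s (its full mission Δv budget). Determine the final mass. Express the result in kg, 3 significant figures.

m₀/m_f = exp(Δv / v_e) = exp(5100 / 8990.0) = exp(0.5673) = 1.7635.
m_f = m₀ / 1.7635 = 48,700 / 1.7635 = 27,615.5 kg.

final mass ≈ 27600 kg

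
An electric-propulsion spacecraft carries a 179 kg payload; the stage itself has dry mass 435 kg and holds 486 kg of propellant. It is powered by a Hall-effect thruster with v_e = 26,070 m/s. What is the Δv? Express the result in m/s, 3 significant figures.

m₀ = payload + dry + propellant = 179 + 435 + 486 = 1,100 kg.
m_f = payload + dry = 179 + 435 = 614 kg.
Δv = v_e · ln(m₀/m_f) = 26070.0 × ln(1.792) = 26070.0 × 0.5831 ≈ 15200.6 m/s.

Δv ≈ 15200 m/s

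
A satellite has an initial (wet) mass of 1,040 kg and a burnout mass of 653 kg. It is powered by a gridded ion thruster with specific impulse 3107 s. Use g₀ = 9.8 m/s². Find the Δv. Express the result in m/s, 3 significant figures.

v_e = Isp · g₀ = 3107 × 9.8 = 30448.6 m/s.
Using Δv = v_e ln(m₀/m_f): Δv = v_e · ln(m₀/m_f) = 30448.6 × ln(1.593) = 30448.6 × 0.4654 ≈ 14170.7 m/s.

Δv ≈ 14200 m/s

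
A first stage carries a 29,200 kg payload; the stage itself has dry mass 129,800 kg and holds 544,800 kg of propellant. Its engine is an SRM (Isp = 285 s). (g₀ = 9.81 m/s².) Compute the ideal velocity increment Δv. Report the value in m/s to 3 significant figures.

Δv ≈ 4160 m/s

v_e = Isp · g₀ = 285 × 9.81 = 2795.9 m/s.
m₀ = payload + dry + propellant = 29,200 + 129,800 + 544,800 = 703,800 kg.
m_f = payload + dry = 29,200 + 129,800 = 159,000 kg.
By the Tsiolkovsky rocket equation, Δv = v_e · ln(m₀/m_f) = 2795.9 × ln(4.426) = 2795.9 × 1.4876 ≈ 4159.1 m/s.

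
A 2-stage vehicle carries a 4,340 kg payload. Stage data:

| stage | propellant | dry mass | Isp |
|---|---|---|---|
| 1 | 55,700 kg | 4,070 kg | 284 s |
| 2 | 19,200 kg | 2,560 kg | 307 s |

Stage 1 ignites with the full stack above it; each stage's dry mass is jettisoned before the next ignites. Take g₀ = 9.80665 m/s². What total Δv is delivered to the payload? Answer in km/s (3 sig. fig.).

Δv ≈ 6.92 km/s

Ignition mass of stage 1 = 55,700+4,070 + 19,200+2,560 + 4,340 = 85,870 kg.
Stage 1: m₀ = 85,870 kg, m_f = 85,870 − 55,700 = 30,170 kg; Δv = 284×9.80665×ln(2.846) = 2785.1×1.0460 ≈ 2913 m/s.
Stage 2: m₀ = 26,100 kg, m_f = 26,100 − 19,200 = 6,900 kg; Δv = 307×9.80665×ln(3.783) = 3010.6×1.3304 ≈ 4005 m/s.
Total Δv = 2913 + 4005 = 6918 m/s.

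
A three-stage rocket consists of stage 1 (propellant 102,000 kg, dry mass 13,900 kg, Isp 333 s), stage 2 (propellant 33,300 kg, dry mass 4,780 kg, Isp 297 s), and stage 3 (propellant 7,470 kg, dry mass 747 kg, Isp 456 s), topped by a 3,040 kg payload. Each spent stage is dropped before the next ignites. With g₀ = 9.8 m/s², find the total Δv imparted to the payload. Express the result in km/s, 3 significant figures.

Δv ≈ 11.3 km/s

Ignition mass of stage 1 = 102,000+13,900 + 33,300+4,780 + 7,470+747 + 3,040 = 165,237 kg.
Stage 1: m₀ = 165,237 kg, m_f = 165,237 − 102,000 = 63,237 kg; Δv = 333×9.8×ln(2.613) = 3263.4×0.9605 ≈ 3134 m/s.
Stage 2: m₀ = 49,337 kg, m_f = 49,337 − 33,300 = 16,037 kg; Δv = 297×9.8×ln(3.076) = 2910.6×1.1238 ≈ 3271 m/s.
Stage 3: m₀ = 11,257 kg, m_f = 11,257 − 7,470 = 3,787 kg; Δv = 456×9.8×ln(2.973) = 4468.8×1.0894 ≈ 4868 m/s.
Total Δv = 3134 + 3271 + 4868 = 11273 m/s.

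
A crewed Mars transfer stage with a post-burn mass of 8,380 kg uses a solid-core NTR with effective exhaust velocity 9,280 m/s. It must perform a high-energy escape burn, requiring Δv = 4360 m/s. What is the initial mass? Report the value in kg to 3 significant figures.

initial mass ≈ 13400 kg

m₀/m_f = exp(Δv / v_e) = exp(4360 / 9280.0) = exp(0.4698) = 1.5997.
m₀ = m_f × 1.5997 = 8,380 × 1.5997 = 13,405.5 kg.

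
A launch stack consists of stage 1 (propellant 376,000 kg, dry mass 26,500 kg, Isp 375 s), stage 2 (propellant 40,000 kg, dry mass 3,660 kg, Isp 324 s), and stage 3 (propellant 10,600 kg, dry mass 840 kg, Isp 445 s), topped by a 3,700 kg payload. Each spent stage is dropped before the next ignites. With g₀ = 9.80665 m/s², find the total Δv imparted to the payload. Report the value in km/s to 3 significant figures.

Δv ≈ 15.1 km/s

Ignition mass of stage 1 = 376,000+26,500 + 40,000+3,660 + 10,600+840 + 3,700 = 461,300 kg.
Stage 1: m₀ = 461,300 kg, m_f = 461,300 − 376,000 = 85,300 kg; Δv = 375×9.80665×ln(5.408) = 3677.5×1.6879 ≈ 6207 m/s.
Stage 2: m₀ = 58,800 kg, m_f = 58,800 − 40,000 = 18,800 kg; Δv = 324×9.80665×ln(3.128) = 3177.4×1.1403 ≈ 3623 m/s.
Stage 3: m₀ = 15,140 kg, m_f = 15,140 − 10,600 = 4,540 kg; Δv = 445×9.80665×ln(3.335) = 4364.0×1.2044 ≈ 5256 m/s.
Total Δv = 6207 + 3623 + 5256 = 15086 m/s.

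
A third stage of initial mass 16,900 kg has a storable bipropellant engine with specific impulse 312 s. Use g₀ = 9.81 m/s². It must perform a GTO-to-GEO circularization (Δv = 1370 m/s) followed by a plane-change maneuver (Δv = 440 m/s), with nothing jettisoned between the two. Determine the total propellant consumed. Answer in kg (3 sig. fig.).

v_e = Isp · g₀ = 312 × 9.81 = 3060.7 m/s.
After the first burn: m = 16900 × exp(−1370/3060.7) = 16900 × 0.63916 = 10,801.8 kg.
After the second burn: m = 10,801.8 × exp(−440/3060.7) = 10,801.8 × 0.86610 = 9,355.44 kg.
Total propellant = m₀ − m_final = 16900 − 9,355.44 = 7,544.56 kg.

total propellant consumed ≈ 7540 kg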